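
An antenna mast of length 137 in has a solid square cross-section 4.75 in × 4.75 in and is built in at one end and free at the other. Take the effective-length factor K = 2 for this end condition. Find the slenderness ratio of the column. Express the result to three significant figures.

λ ≈ 200

For a square r = a/√12 = 4.75/√12 = 1.371 in
L_e = K·L = 2 × 137 = 274.0 in
λ = L_e / r_min = 274.00 / 1.371 = 200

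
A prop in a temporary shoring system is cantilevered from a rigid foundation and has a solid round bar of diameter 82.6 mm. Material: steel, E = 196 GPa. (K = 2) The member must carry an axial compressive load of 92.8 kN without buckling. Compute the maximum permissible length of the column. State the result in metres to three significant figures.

L_max ≈ 3.45 m

I = πd⁴/64 = π×82.6⁴/64 = 2.285×10^6 mm⁴
I = 2.285×10^-6 m⁴
At the buckling limit P_cr = P = 9.280×10^4 N
From P_cr = π²EI/(K·L)²:  L = (1/K)·√(π²EI/P_cr) = (1/2)·√(π²×1.96×10^11×2.285×10^-6/9.280×10^4)
L = 3.45 m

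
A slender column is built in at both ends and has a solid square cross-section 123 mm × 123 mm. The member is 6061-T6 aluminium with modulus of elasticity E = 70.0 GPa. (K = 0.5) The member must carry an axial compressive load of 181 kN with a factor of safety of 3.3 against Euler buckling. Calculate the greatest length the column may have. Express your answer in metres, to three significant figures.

I = a⁴/12 = 123⁴/12 = 1.907×10^7 mm⁴
I = 1.907×10^-5 m⁴
Required critical load P_cr = n·P = 3.3 × 181 = 597.3 kN = 5.973×10^5 N
From P_cr = π²EI/(K·L)²:  L = (1/K)·√(π²EI/P_cr) = (1/0.5)·√(π²×7.00×10^10×1.907×10^-5/5.973×10^5)
L = 9.39 m

L_max ≈ 9.39 m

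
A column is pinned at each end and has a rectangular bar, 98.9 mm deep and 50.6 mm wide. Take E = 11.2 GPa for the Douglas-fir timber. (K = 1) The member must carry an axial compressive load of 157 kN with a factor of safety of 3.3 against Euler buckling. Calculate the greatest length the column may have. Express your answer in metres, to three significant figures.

L_max ≈ 0.477 m

Buckling occurs about the weak axis: I_min = h·b³/12 with b = 50.6 mm (the shorter side).
I_min = 98.9×50.6³/12 = 1.068×10^6 mm⁴
I = 1.068×10^-6 m⁴
Required critical load P_cr = n·P = 3.3 × 157 = 518.1 kN = 5.181×10^5 N
From P_cr = π²EI/(K·L)²:  L = (1/K)·√(π²EI/P_cr) = (1/1)·√(π²×1.12×10^10×1.068×10^-6/5.181×10^5)
L = 0.477 m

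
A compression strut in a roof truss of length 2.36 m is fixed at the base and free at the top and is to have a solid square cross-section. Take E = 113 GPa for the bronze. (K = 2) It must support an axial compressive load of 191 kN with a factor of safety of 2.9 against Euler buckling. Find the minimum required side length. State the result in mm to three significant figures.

Required P_cr = n·P = 2.9 × 191 = 553.9 kN
L_e = K·L = 2 × 2.36 = 4.720 m
Required I = P_cr·L_e²/(π²E) = 5.539×10^5 × 4.720² / (π² × 1.13×10^11) = 1.106×10^-5 m⁴
I_req = 1.106×10^7 mm⁴
Solid square: I = a⁴/12  ⇒  a = (12I)^(1/4) = (12×1.106×10^7)^(1/4) = 107 mm

a ≈ 107 mm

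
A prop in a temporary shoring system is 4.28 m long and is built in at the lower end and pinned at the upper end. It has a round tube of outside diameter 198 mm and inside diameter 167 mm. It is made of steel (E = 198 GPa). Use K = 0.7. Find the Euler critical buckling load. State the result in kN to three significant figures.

P_cr ≈ 8110 kN

d_o = 198 mm, d_i = 167 mm
I = π(d_o⁴ − d_i⁴)/64 = π(198⁴ − 167.0⁴)/64 = 3.727×10^7 mm⁴
I = 3.727×10^7 mm⁴ = 3.727×10^-5 m⁴
Effective length L_e = K·L = 0.7 × 4.28 = 2.996 m
P_cr = π²EI / L_e² = π² × 198×10⁹ × 3.727×10^-5 / 2.996² = 8.113×10^6 N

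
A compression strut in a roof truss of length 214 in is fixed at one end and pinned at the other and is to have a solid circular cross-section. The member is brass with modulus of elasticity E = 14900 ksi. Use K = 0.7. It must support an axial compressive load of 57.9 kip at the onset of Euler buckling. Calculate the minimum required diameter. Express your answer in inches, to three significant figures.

L_e = K·L = 0.7 × 214 = 149.8 in
Required I = P_cr·L_e²/(π²E) = 5.790×10^4 × 149.8² / (π² × 1.49×10^7) = 8.835 in⁴
Solid circle: I = πd⁴/64  ⇒  d = (64I/π)^(1/4) = (64×8.835/π)^(1/4) = 3.66 in

d ≈ 3.66 in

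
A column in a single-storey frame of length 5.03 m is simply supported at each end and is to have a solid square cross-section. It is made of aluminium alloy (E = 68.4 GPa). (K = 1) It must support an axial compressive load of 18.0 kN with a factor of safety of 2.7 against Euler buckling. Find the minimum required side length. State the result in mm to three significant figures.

a ≈ 68.4 mm

Required P_cr = n·P = 2.7 × 18.0 = 48.60 kN
L_e = K·L = 1 × 5.03 = 5.030 m
Required I = P_cr·L_e²/(π²E) = 4.860×10^4 × 5.030² / (π² × 6.84×10^10) = 1.821×10^-6 m⁴
I_req = 1.821×10^6 mm⁴
Solid square: I = a⁴/12  ⇒  a = (12I)^(1/4) = (12×1.821×10^6)^(1/4) = 68.4 mm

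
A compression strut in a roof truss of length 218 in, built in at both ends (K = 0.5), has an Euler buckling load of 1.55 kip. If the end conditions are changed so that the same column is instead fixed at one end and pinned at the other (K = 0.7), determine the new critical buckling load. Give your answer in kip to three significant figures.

P_cr ∝ 1/K², so P_cr,new = P_cr,old × (K_old/K_new)² = 1.55 × (0.5/0.7)²
= 1.55 × 0.5102 = 0.791 kip

P_cr ≈ 0.791 kip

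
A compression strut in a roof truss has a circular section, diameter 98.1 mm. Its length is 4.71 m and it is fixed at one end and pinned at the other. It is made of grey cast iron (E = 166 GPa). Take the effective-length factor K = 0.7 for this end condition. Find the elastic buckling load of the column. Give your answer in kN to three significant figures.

P_cr ≈ 685 kN

I = πd⁴/64 = π×98.1⁴/64 = 4.546×10^6 mm⁴
I = 4.546×10^6 mm⁴ = 4.546×10^-6 m⁴
Effective length L_e = K·L = 0.7 × 4.71 = 3.297 m
P_cr = π²EI / L_e² = π² × 166×10⁹ × 4.546×10^-6 / 3.297² = 6.852×10^5 N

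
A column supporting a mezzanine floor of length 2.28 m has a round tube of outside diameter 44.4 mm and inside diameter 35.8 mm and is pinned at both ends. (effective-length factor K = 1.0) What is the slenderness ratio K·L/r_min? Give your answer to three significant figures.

d_o = 44.4 mm, d_i = 35.8 mm
I = π(d_o⁴ − d_i⁴)/64 = π(44.4⁴ − 35.80⁴)/64 = 1.101×10^5 mm⁴
A = 541.7 mm²;  r_min = √(I/A) = √(1.101×10^5/541.7) = 14.26 mm
L_e = K·L = 1 × 2.28 m = 2.280 m = 2280.0 mm
λ = L_e / r_min = 2280.0 / 14.26 = 160

λ ≈ 160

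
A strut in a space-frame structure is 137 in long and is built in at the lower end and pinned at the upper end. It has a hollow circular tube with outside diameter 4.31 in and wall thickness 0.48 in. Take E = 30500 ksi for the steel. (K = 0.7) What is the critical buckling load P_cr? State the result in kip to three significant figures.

Inner diameter d_i = 4.31 − 2×0.48 = 3.350 in
I = π(d_o⁴ − d_i⁴)/64 = π(4.31⁴ − 3.350⁴)/64 = 10.76 in⁴
Effective length L_e = K·L = 0.7 × 137 = 95.90 in
P_cr = π²EI / L_e² = π² × 30500×10³ × 10.76 / 95.90² = 3.521×10^5 lb

P_cr ≈ 352 kip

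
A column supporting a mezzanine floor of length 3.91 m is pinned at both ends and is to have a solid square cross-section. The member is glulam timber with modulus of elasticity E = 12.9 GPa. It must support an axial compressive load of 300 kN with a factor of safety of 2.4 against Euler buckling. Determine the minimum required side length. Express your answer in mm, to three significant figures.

Required P_cr = n·P = 2.4 × 300 = 720.0 kN
L_e = K·L = 1 × 3.91 = 3.910 m
Required I = P_cr·L_e²/(π²E) = 7.200×10^5 × 3.910² / (π² × 1.29×10^10) = 8.646×10^-5 m⁴
I_req = 8.646×10^7 mm⁴
Solid square: I = a⁴/12  ⇒  a = (12I)^(1/4) = (12×8.646×10^7)^(1/4) = 179 mm

a ≈ 179 mm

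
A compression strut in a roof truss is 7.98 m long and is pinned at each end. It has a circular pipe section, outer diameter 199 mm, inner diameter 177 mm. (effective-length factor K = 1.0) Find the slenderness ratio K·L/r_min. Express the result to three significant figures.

λ ≈ 120

d_o = 199 mm, d_i = 177 mm
I = π(d_o⁴ − d_i⁴)/64 = π(199⁴ − 177.0⁴)/64 = 2.880×10^7 mm⁴
A = 6.497×10^3 mm²;  r_min = √(I/A) = √(2.880×10^7/6.497×10^3) = 66.58 mm
L_e = K·L = 1 × 7.98 m = 7.980 m = 7980.0 mm
λ = L_e / r_min = 7980.0 / 66.58 = 120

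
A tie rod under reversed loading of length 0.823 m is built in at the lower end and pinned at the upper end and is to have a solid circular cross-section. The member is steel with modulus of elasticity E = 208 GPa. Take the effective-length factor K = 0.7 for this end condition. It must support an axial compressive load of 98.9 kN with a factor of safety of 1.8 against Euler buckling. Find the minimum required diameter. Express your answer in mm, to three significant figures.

Required P_cr = n·P = 1.8 × 98.9 = 178.0 kN
L_e = K·L = 0.7 × 0.823 = 0.5761 m
Required I = P_cr·L_e²/(π²E) = 1.780×10^5 × 0.5761² / (π² × 2.08×10^11) = 2.878×10^-8 m⁴
I_req = 2.878×10^4 mm⁴
Solid circle: I = πd⁴/64  ⇒  d = (64I/π)^(1/4) = (64×2.878×10^4/π)^(1/4) = 27.7 mm

d ≈ 27.7 mm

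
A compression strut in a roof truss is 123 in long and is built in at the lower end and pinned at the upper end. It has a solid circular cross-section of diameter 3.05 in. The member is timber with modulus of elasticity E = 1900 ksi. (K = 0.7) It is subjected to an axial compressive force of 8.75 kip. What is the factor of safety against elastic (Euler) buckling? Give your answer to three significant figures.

I = πd⁴/64 = π×3.05⁴/64 = 4.248 in⁴
Effective length L_e = K·L = 0.7 × 123 = 86.10 in
P_cr = π²EI / L_e² = π² × 1900×10³ × 4.248 / 86.10² = 1.075×10^4 lb
Factor of safety n = P_cr / P = 10.745 / 8.75 = 1.23

n ≈ 1.23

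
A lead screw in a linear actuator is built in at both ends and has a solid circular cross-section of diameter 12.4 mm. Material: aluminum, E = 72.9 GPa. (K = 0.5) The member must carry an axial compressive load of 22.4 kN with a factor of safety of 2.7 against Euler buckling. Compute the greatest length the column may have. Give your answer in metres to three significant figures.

I = πd⁴/64 = π×12.4⁴/64 = 1.161×10^3 mm⁴
I = 1.161×10^-9 m⁴
Required critical load P_cr = n·P = 2.7 × 22.4 = 60.48 kN = 6.048×10^4 N
From P_cr = π²EI/(K·L)²:  L = (1/K)·√(π²EI/P_cr) = (1/0.5)·√(π²×7.29×10^10×1.161×10^-9/6.048×10^4)
L = 0.235 m

L_max ≈ 0.235 m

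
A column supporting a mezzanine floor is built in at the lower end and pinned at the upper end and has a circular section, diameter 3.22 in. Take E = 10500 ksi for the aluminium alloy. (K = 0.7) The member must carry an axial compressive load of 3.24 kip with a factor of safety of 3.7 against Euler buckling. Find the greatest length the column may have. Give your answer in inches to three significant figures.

L_max ≈ 305 in

I = πd⁴/64 = π×3.22⁴/64 = 5.277 in⁴
Required critical load P_cr = n·P = 3.7 × 3.24 = 11.99 kip = 1.199×10^4 lb
From P_cr = π²EI/(K·L)²:  L = (1/K)·√(π²EI/P_cr) = (1/0.7)·√(π²×1.05×10^7×5.277/1.199×10^4)
L = 305 in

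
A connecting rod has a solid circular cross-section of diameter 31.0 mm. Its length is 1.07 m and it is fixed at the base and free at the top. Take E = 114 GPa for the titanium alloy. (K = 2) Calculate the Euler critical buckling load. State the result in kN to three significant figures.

I = πd⁴/64 = π×31.0⁴/64 = 4.533×10^4 mm⁴
I = 4.533×10^4 mm⁴ = 4.533×10^-8 m⁴
Effective length L_e = K·L = 2 × 1.07 = 2.140 m
P_cr = π²EI / L_e² = π² × 114×10⁹ × 4.533×10^-8 / 2.140² = 1.114×10^4 N

P_cr ≈ 11.1 kN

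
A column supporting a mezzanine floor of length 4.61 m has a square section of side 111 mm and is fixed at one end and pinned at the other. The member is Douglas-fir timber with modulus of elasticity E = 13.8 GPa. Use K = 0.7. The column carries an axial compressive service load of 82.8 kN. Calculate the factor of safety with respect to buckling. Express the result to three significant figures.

I = a⁴/12 = 111⁴/12 = 1.265×10^7 mm⁴
I = 1.265×10^7 mm⁴ = 1.265×10^-5 m⁴
Effective length L_e = K·L = 0.7 × 4.61 = 3.227 m
P_cr = π²EI / L_e² = π² × 13.8×10⁹ × 1.265×10^-5 / 3.227² = 1.655×10^5 N
Factor of safety n = P_cr / P = 165.46 / 82.8 = 2.00

n ≈ 2.00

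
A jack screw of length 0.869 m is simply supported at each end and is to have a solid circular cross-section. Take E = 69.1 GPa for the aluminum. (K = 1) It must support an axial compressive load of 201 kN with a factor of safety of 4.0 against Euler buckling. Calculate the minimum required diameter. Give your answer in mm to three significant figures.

Required P_cr = n·P = 4.0 × 201 = 804.0 kN
L_e = K·L = 1 × 0.869 = 0.8690 m
Required I = P_cr·L_e²/(π²E) = 8.040×10^5 × 0.8690² / (π² × 6.91×10^10) = 8.903×10^-7 m⁴
I_req = 8.903×10^5 mm⁴
Solid circle: I = πd⁴/64  ⇒  d = (64I/π)^(1/4) = (64×8.903×10^5/π)^(1/4) = 65.3 mm

d ≈ 65.3 mm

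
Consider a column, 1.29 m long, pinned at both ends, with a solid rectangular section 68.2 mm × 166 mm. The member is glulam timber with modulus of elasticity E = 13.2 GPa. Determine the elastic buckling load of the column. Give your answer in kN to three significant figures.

Buckling occurs about the weak axis: I_min = h·b³/12 with b = 68.2 mm (the shorter side).
I_min = 166×68.2³/12 = 4.388×10^6 mm⁴
I = 4.388×10^6 mm⁴ = 4.388×10^-6 m⁴
Effective length L_e = K·L = 1 × 1.29 = 1.290 m
P_cr = π²EI / L_e² = π² × 13.2×10⁹ × 4.388×10^-6 / 1.290² = 3.435×10^5 N

P_cr ≈ 344 kN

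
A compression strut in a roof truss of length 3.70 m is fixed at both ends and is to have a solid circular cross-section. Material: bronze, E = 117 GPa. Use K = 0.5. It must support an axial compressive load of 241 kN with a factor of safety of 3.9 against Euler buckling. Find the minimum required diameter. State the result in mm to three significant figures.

Required P_cr = n·P = 3.9 × 241 = 939.9 kN
L_e = K·L = 0.5 × 3.70 = 1.850 m
Required I = P_cr·L_e²/(π²E) = 9.399×10^5 × 1.850² / (π² × 1.17×10^11) = 2.786×10^-6 m⁴
I_req = 2.786×10^6 mm⁴
Solid circle: I = πd⁴/64  ⇒  d = (64I/π)^(1/4) = (64×2.786×10^6/π)^(1/4) = 86.8 mm

d ≈ 86.8 mm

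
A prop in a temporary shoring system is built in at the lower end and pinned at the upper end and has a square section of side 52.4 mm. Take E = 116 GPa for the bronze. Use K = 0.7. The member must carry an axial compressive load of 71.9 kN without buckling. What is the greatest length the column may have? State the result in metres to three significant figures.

L_max ≈ 4.52 m

I = a⁴/12 = 52.4⁴/12 = 6.283×10^5 mm⁴
I = 6.283×10^-7 m⁴
At the buckling limit P_cr = P = 7.190×10^4 N
From P_cr = π²EI/(K·L)²:  L = (1/K)·√(π²EI/P_cr) = (1/0.7)·√(π²×1.16×10^11×6.283×10^-7/7.190×10^4)
L = 4.52 m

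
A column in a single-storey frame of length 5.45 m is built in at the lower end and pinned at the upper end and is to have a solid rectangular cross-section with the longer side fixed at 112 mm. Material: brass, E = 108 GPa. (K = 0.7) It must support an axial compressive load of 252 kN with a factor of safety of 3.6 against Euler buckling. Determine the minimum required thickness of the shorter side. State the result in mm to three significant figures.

b ≈ 110 mm

Required P_cr = n·P = 3.6 × 252 = 907.2 kN
L_e = K·L = 0.7 × 5.45 = 3.815 m
Required I = P_cr·L_e²/(π²E) = 9.072×10^5 × 3.815² / (π² × 1.08×10^11) = 1.239×10^-5 m⁴
I_req = 1.239×10^7 mm⁴
Rectangle, weak axis: I_min = h·b³/12 with h = 112 mm fixed  ⇒  b = (12I/h)^(1/3) = 110 mm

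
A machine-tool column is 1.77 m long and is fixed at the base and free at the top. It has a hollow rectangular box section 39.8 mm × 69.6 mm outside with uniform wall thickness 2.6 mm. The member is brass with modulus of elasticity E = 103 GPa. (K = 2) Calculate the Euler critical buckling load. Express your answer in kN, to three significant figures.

Inner dimensions: h_i = 69.6 − 2×2.6 = 64.40 mm, b_i = 39.8 − 2×2.6 = 34.60 mm
Weak-axis I_min = (h_o·b_o³ − h_i·b_i³)/12 with b_o = 39.8, b_i = 34.60 mm (shorter outer/inner sides).
I_min = (69.6×39.8³ − 64.40×34.60³)/12 = 1.434×10^5 mm⁴
I = 1.434×10^5 mm⁴ = 1.434×10^-7 m⁴
Effective length L_e = K·L = 2 × 1.77 = 3.540 m
P_cr = π²EI / L_e² = π² × 103×10⁹ × 1.434×10^-7 / 3.540² = 1.163×10^4 N

P_cr ≈ 11.6 kN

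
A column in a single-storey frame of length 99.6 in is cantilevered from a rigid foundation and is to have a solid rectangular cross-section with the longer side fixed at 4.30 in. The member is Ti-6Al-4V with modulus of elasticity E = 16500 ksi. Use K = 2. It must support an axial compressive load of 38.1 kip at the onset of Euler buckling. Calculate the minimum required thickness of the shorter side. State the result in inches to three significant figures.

b ≈ 2.96 in

L_e = K·L = 2 × 99.6 = 199.2 in
Required I = P_cr·L_e²/(π²E) = 3.810×10^4 × 199.2² / (π² × 1.65×10^7) = 9.284 in⁴
Rectangle, weak axis: I_min = h·b³/12 with h = 4.30 in fixed  ⇒  b = (12I/h)^(1/3) = 2.96 in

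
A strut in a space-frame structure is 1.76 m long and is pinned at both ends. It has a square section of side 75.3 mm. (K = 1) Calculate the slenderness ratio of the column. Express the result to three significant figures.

I = a⁴/12 = 75.3⁴/12 = 2.679×10^6 mm⁴
A = 5.670×10^3 mm²;  r_min = √(I/A) = √(2.679×10^6/5.670×10^3) = 21.74 mm
L_e = K·L = 1 × 1.76 m = 1.760 m = 1760.0 mm
λ = L_e / r_min = 1760.0 / 21.74 = 81.0

λ ≈ 81.0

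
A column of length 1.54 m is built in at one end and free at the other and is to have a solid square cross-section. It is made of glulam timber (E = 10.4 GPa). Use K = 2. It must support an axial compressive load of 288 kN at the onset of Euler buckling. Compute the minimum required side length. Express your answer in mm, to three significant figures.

L_e = K·L = 2 × 1.54 = 3.080 m
Required I = P_cr·L_e²/(π²E) = 2.880×10^5 × 3.080² / (π² × 1.04×10^10) = 2.662×10^-5 m⁴
I_req = 2.662×10^7 mm⁴
Solid square: I = a⁴/12  ⇒  a = (12I)^(1/4) = (12×2.662×10^7)^(1/4) = 134 mm

a ≈ 134 mm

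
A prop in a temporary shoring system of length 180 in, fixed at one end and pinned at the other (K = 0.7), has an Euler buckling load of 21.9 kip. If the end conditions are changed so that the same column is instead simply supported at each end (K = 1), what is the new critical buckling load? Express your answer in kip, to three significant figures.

P_cr ∝ 1/K², so P_cr,new = P_cr,old × (K_old/K_new)² = 21.9 × (0.7/1)²
= 21.9 × 0.4900 = 10.7 kip

P_cr ≈ 10.7 kip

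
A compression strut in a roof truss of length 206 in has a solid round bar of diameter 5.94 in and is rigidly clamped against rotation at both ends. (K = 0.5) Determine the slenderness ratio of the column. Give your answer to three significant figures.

For a solid circle r = d/4 = 5.94/4 = 1.485 in
L_e = K·L = 0.5 × 206 = 103.0 in
λ = L_e / r_min = 103.00 / 1.485 = 69.4

λ ≈ 69.4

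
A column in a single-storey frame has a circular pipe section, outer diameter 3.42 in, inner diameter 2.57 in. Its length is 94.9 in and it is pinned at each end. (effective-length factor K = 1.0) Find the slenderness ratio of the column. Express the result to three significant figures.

λ ≈ 88.7

d_o = 3.42 in, d_i = 2.57 in
I = π(d_o⁴ − d_i⁴)/64 = π(3.42⁴ − 2.570⁴)/64 = 4.574 in⁴
A = 3.999 in²;  r_min = √(I/A) = √(4.574/3.999) = 1.070 in
L_e = K·L = 1 × 94.9 = 94.90 in
λ = L_e / r_min = 94.900 / 1.070 = 88.7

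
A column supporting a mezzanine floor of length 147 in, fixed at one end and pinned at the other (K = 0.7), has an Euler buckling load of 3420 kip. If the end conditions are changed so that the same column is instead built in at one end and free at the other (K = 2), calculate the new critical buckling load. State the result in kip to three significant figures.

P_cr ≈ 419 kip

P_cr ∝ 1/K², so P_cr,new = P_cr,old × (K_old/K_new)² = 3420 × (0.7/2)²
= 3420 × 0.1225 = 419 kip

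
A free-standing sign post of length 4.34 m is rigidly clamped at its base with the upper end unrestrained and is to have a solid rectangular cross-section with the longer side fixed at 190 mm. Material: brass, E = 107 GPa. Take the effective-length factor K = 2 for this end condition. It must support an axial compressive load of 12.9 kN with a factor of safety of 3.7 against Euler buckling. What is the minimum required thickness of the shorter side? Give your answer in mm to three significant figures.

Required P_cr = n·P = 3.7 × 12.9 = 47.73 kN
L_e = K·L = 2 × 4.34 = 8.680 m
Required I = P_cr·L_e²/(π²E) = 4.773×10^4 × 8.680² / (π² × 1.07×10^11) = 3.405×10^-6 m⁴
I_req = 3.405×10^6 mm⁴
Rectangle, weak axis: I_min = h·b³/12 with h = 190 mm fixed  ⇒  b = (12I/h)^(1/3) = 59.9 mm

b ≈ 59.9 mm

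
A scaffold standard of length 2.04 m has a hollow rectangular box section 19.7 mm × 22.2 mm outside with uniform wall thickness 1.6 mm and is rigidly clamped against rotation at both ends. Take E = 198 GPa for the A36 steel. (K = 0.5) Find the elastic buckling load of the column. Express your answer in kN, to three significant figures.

Inner dimensions: h_i = 22.2 − 2×1.6 = 19.00 mm, b_i = 19.7 − 2×1.6 = 16.50 mm
Weak-axis I_min = (h_o·b_o³ − h_i·b_i³)/12 with b_o = 19.7, b_i = 16.50 mm (shorter outer/inner sides).
I_min = (22.2×19.7³ − 19.00×16.50³)/12 = 7.031×10^3 mm⁴
I = 7.031×10^3 mm⁴ = 7.031×10^-9 m⁴
Effective length L_e = K·L = 0.5 × 2.04 = 1.020 m
P_cr = π²EI / L_e² = π² × 198×10⁹ × 7.031×10^-9 / 1.020² = 1.321×10^4 N

P_cr ≈ 13.2 kN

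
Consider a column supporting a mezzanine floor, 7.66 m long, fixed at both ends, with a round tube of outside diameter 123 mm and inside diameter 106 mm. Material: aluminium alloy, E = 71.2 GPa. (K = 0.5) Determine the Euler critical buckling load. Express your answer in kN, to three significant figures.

P_cr ≈ 241 kN

d_o = 123 mm, d_i = 106 mm
I = π(d_o⁴ − d_i⁴)/64 = π(123⁴ − 106.0⁴)/64 = 5.038×10^6 mm⁴
I = 5.038×10^6 mm⁴ = 5.038×10^-6 m⁴
Effective length L_e = K·L = 0.5 × 7.66 = 3.830 m
P_cr = π²EI / L_e² = π² × 71.2×10⁹ × 5.038×10^-6 / 3.830² = 2.414×10^5 N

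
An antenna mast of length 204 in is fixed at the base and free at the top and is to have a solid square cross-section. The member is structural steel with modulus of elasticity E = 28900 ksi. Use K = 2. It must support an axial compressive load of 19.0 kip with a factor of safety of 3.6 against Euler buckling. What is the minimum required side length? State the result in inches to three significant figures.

a ≈ 4.68 in

Required P_cr = n·P = 3.6 × 19.0 = 68.40 kip
L_e = K·L = 2 × 204 = 408.0 in
Required I = P_cr·L_e²/(π²E) = 6.840×10^4 × 408.0² / (π² × 2.89×10^7) = 39.92 in⁴
Solid square: I = a⁴/12  ⇒  a = (12I)^(1/4) = (12×39.92)^(1/4) = 4.68 in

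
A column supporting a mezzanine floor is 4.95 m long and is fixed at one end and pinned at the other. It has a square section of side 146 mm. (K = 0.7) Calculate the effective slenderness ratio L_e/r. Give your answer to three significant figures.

λ ≈ 82.2

For a square r = a/√12 = 146/√12 = 42.15 mm
L_e = K·L = 0.7 × 4.95 m = 3.465 m = 3465.0 mm
λ = L_e / r_min = 3465.0 / 42.15 = 82.2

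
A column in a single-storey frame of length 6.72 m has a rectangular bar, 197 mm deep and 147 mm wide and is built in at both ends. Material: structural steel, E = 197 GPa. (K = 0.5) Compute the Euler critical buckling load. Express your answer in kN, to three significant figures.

Buckling occurs about the weak axis: I_min = h·b³/12 with b = 147 mm (the shorter side).
I_min = 197×147³/12 = 5.215×10^7 mm⁴
I = 5.215×10^7 mm⁴ = 5.215×10^-5 m⁴
Effective length L_e = K·L = 0.5 × 6.72 = 3.360 m
P_cr = π²EI / L_e² = π² × 197×10⁹ × 5.215×10^-5 / 3.360² = 8.981×10^6 N

P_cr ≈ 8980 kN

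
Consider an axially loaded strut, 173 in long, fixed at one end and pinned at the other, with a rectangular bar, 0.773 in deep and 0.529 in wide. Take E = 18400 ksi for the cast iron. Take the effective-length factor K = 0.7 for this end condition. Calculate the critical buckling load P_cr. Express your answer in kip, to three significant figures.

Buckling occurs about the weak axis: I_min = h·b³/12 with b = 0.529 in (the shorter side).
I_min = 0.773×0.529³/12 = 9.536×10^-3 in⁴
Effective length L_e = K·L = 0.7 × 173 = 121.1 in
P_cr = π²EI / L_e² = π² × 18400×10³ × 9.536×10^-3 / 121.1² = 118.1 lb

P_cr ≈ 0.118 kip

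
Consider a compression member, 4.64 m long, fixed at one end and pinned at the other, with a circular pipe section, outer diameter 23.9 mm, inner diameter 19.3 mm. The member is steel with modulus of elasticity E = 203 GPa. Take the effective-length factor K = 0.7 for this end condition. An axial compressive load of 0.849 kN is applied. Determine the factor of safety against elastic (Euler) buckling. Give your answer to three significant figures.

n ≈ 2.06

d_o = 23.9 mm, d_i = 19.3 mm
I = π(d_o⁴ − d_i⁴)/64 = π(23.9⁴ − 19.30⁴)/64 = 9.205×10^3 mm⁴
I = 9.205×10^3 mm⁴ = 9.205×10^-9 m⁴
Effective length L_e = K·L = 0.7 × 4.64 = 3.248 m
P_cr = π²EI / L_e² = π² × 203×10⁹ × 9.205×10^-9 / 3.248² = 1.748×10^3 N
Factor of safety n = P_cr / P = 1.7483 / 0.849 = 2.06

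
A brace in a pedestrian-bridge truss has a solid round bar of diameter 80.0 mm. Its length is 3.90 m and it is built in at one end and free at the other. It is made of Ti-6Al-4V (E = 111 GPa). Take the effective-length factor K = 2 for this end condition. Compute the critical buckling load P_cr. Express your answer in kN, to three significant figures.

P_cr ≈ 36.2 kN

I = πd⁴/64 = π×80.0⁴/64 = 2.011×10^6 mm⁴
I = 2.011×10^6 mm⁴ = 2.011×10^-6 m⁴
Effective length L_e = K·L = 2 × 3.90 = 7.800 m
P_cr = π²EI / L_e² = π² × 111×10⁹ × 2.011×10^-6 / 7.800² = 3.620×10^4 N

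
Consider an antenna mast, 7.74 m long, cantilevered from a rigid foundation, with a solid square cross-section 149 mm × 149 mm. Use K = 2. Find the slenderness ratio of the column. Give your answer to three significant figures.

λ ≈ 360

For a square r = a/√12 = 149/√12 = 43.01 mm
L_e = K·L = 2 × 7.74 m = 15.48 m = 15480 mm
λ = L_e / r_min = 15480 / 43.01 = 360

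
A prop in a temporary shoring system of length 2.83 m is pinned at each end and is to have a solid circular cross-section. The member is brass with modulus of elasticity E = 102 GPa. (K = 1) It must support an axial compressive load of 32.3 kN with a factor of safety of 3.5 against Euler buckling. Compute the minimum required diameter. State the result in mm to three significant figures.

Required P_cr = n·P = 3.5 × 32.3 = 113.0 kN
L_e = K·L = 1 × 2.83 = 2.830 m
Required I = P_cr·L_e²/(π²E) = 1.130×10^5 × 2.830² / (π² × 1.02×10^11) = 8.994×10^-7 m⁴
I_req = 8.994×10^5 mm⁴
Solid circle: I = πd⁴/64  ⇒  d = (64I/π)^(1/4) = (64×8.994×10^5/π)^(1/4) = 65.4 mm

d ≈ 65.4 mm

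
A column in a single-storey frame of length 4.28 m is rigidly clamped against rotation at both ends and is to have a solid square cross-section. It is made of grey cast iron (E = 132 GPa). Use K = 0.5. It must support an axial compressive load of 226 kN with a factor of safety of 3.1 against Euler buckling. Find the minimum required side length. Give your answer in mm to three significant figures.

a ≈ 73.7 mm

Required P_cr = n·P = 3.1 × 226 = 700.6 kN
L_e = K·L = 0.5 × 4.28 = 2.140 m
Required I = P_cr·L_e²/(π²E) = 7.006×10^5 × 2.140² / (π² × 1.32×10^11) = 2.463×10^-6 m⁴
I_req = 2.463×10^6 mm⁴
Solid square: I = a⁴/12  ⇒  a = (12I)^(1/4) = (12×2.463×10^6)^(1/4) = 73.7 mm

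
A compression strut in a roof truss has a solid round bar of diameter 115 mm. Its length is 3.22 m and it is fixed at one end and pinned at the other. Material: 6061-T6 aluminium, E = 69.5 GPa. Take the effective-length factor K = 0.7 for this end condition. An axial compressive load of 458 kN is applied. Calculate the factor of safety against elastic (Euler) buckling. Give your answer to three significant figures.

I = πd⁴/64 = π×115⁴/64 = 8.585×10^6 mm⁴
I = 8.585×10^6 mm⁴ = 8.585×10^-6 m⁴
Effective length L_e = K·L = 0.7 × 3.22 = 2.254 m
P_cr = π²EI / L_e² = π² × 69.5×10⁹ × 8.585×10^-6 / 2.254² = 1.159×10^6 N
Factor of safety n = P_cr / P = 1159.1 / 458 = 2.53

n ≈ 2.53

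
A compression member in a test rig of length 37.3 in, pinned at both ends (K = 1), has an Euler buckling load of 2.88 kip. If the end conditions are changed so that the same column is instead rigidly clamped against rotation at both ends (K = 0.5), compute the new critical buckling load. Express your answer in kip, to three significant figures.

P_cr ≈ 11.5 kip

P_cr ∝ 1/K², so P_cr,new = P_cr,old × (K_old/K_new)² = 2.88 × (1/0.5)²
= 2.88 × 4.000 = 11.5 kip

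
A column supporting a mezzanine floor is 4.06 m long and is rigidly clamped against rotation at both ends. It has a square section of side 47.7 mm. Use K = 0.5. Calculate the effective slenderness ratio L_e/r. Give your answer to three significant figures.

λ ≈ 147

For a square r = a/√12 = 47.7/√12 = 13.77 mm
L_e = K·L = 0.5 × 4.06 m = 2.030 m = 2030.0 mm
λ = L_e / r_min = 2030.0 / 13.77 = 147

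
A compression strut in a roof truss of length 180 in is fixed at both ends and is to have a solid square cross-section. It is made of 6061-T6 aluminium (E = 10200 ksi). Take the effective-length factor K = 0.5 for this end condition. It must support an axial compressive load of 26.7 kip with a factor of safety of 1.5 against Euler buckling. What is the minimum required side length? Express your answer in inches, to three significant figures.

a ≈ 2.49 in

Required P_cr = n·P = 1.5 × 26.7 = 40.05 kip
L_e = K·L = 0.5 × 180 = 90.00 in
Required I = P_cr·L_e²/(π²E) = 4.005×10^4 × 90.00² / (π² × 1.02×10^7) = 3.222 in⁴
Solid square: I = a⁴/12  ⇒  a = (12I)^(1/4) = (12×3.222)^(1/4) = 2.49 in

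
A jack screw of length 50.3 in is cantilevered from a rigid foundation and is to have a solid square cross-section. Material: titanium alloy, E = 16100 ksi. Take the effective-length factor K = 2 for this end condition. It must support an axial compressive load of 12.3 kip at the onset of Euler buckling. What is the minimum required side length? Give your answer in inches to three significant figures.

a ≈ 1.75 in

L_e = K·L = 2 × 50.3 = 100.6 in
Required I = P_cr·L_e²/(π²E) = 1.230×10^4 × 100.6² / (π² × 1.61×10^7) = 0.7834 in⁴
Solid square: I = a⁴/12  ⇒  a = (12I)^(1/4) = (12×0.7834)^(1/4) = 1.75 in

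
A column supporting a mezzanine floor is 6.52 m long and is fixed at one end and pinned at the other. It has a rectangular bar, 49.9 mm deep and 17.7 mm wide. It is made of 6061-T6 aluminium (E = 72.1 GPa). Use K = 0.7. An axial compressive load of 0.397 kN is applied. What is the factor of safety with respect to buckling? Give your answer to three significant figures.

Buckling occurs about the weak axis: I_min = h·b³/12 with b = 17.7 mm (the shorter side).
I_min = 49.9×17.7³/12 = 2.306×10^4 mm⁴
I = 2.306×10^4 mm⁴ = 2.306×10^-8 m⁴
Effective length L_e = K·L = 0.7 × 6.52 = 4.564 m
P_cr = π²EI / L_e² = π² × 72.1×10⁹ × 2.306×10^-8 / 4.564² = 787.7 N
Factor of safety n = P_cr / P = 0.78774 / 0.397 = 1.98

n ≈ 1.98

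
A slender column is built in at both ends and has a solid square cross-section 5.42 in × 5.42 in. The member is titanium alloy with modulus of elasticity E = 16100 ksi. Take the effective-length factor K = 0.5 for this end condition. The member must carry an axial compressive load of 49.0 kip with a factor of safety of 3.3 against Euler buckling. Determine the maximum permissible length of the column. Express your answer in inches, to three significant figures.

L_max ≈ 532 in

I = a⁴/12 = 5.42⁴/12 = 71.91 in⁴
Required critical load P_cr = n·P = 3.3 × 49.0 = 161.7 kip = 1.617×10^5 lb
From P_cr = π²EI/(K·L)²:  L = (1/K)·√(π²EI/P_cr) = (1/0.5)·√(π²×1.61×10^7×71.91/1.617×10^5)
L = 532 in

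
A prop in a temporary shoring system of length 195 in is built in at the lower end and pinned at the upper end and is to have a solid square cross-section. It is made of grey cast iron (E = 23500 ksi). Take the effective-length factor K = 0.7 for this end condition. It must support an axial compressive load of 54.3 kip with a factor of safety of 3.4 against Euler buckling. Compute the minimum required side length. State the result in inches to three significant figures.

a ≈ 3.65 in

Required P_cr = n·P = 3.4 × 54.3 = 184.6 kip
L_e = K·L = 0.7 × 195 = 136.5 in
Required I = P_cr·L_e²/(π²E) = 1.846×10^5 × 136.5² / (π² × 2.35×10^7) = 14.83 in⁴
Solid square: I = a⁴/12  ⇒  a = (12I)^(1/4) = (12×14.83)^(1/4) = 3.65 in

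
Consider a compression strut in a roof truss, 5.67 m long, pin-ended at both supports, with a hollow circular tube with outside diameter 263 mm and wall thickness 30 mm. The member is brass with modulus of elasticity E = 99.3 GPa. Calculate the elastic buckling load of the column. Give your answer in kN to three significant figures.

P_cr ≈ 4620 kN

Inner diameter d_i = 263 − 2×30 = 203.0 mm
I = π(d_o⁴ − d_i⁴)/64 = π(263⁴ − 203.0⁴)/64 = 1.515×10^8 mm⁴
I = 1.515×10^8 mm⁴ = 1.515×10^-4 m⁴
Effective length L_e = K·L = 1 × 5.67 = 5.670 m
P_cr = π²EI / L_e² = π² × 99.3×10⁹ × 1.515×10^-4 / 5.670² = 4.618×10^6 N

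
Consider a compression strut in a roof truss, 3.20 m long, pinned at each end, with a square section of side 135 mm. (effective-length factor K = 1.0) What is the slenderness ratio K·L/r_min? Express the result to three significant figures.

λ ≈ 82.1

For a square r = a/√12 = 135/√12 = 38.97 mm
L_e = K·L = 1 × 3.20 m = 3.200 m = 3200.0 mm
λ = L_e / r_min = 3200.0 / 38.97 = 82.1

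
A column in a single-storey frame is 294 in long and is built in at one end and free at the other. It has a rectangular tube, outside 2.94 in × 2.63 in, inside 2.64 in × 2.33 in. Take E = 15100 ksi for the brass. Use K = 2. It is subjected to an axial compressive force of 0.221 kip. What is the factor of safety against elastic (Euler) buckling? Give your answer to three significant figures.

Weak-axis I_min = (h_o·b_o³ − h_i·b_i³)/12 with b_o = 2.63, b_i = 2.330 in (shorter outer/inner sides).
I_min = (2.94×2.63³ − 2.640×2.330³)/12 = 1.674 in⁴
Effective length L_e = K·L = 2 × 294 = 588.0 in
P_cr = π²EI / L_e² = π² × 15100×10³ × 1.674 / 588.0² = 721.6 lb
Factor of safety n = P_cr / P = 0.72159 / 0.221 = 3.27

n ≈ 3.27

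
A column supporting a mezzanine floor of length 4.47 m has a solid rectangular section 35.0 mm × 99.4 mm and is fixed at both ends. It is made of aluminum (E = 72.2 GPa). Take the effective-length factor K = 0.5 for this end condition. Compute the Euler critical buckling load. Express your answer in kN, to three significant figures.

Buckling occurs about the weak axis: I_min = h·b³/12 with b = 35.0 mm (the shorter side).
I_min = 99.4×35.0³/12 = 3.551×10^5 mm⁴
I = 3.551×10^5 mm⁴ = 3.551×10^-7 m⁴
Effective length L_e = K·L = 0.5 × 4.47 = 2.235 m
P_cr = π²EI / L_e² = π² × 72.2×10⁹ × 3.551×10^-7 / 2.235² = 5.066×10^4 N

P_cr ≈ 50.7 kN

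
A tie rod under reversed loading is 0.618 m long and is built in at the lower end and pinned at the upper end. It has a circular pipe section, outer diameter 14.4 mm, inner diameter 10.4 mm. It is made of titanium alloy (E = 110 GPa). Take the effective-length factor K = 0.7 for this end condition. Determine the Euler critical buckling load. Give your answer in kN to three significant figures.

d_o = 14.4 mm, d_i = 10.4 mm
I = π(d_o⁴ − d_i⁴)/64 = π(14.4⁴ − 10.40⁴)/64 = 1.536×10^3 mm⁴
I = 1.536×10^3 mm⁴ = 1.536×10^-9 m⁴
Effective length L_e = K·L = 0.7 × 0.618 = 0.4326 m
P_cr = π²EI / L_e² = π² × 110×10⁹ × 1.536×10^-9 / 0.4326² = 8.913×10^3 N

P_cr ≈ 8.91 kN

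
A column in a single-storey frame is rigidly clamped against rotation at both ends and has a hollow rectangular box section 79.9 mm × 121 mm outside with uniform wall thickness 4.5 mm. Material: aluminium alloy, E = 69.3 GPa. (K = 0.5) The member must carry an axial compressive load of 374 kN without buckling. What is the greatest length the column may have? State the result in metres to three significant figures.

Inner dimensions: h_i = 121 − 2×4.5 = 112.0 mm, b_i = 79.9 − 2×4.5 = 70.90 mm
Weak-axis I_min = (h_o·b_o³ − h_i·b_i³)/12 with b_o = 79.9, b_i = 70.90 mm (shorter outer/inner sides).
I_min = (121×79.9³ − 112.0×70.90³)/12 = 1.817×10^6 mm⁴
I = 1.817×10^-6 m⁴
At the buckling limit P_cr = P = 3.740×10^5 N
From P_cr = π²EI/(K·L)²:  L = (1/K)·√(π²EI/P_cr) = (1/0.5)·√(π²×6.93×10^10×1.817×10^-6/3.740×10^5)
L = 3.65 m

L_max ≈ 3.65 m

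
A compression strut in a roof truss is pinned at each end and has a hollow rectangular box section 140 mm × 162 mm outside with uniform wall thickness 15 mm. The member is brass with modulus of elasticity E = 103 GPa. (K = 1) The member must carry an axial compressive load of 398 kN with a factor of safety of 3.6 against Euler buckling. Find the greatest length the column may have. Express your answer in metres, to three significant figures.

Inner dimensions: h_i = 162 − 2×15 = 132.0 mm, b_i = 140 − 2×15 = 110.0 mm
Weak-axis I_min = (h_o·b_o³ − h_i·b_i³)/12 with b_o = 140, b_i = 110.0 mm (shorter outer/inner sides).
I_min = (162×140³ − 132.0×110.0³)/12 = 2.240×10^7 mm⁴
I = 2.240×10^-5 m⁴
Required critical load P_cr = n·P = 3.6 × 398 = 1433 kN = 1.433×10^6 N
From P_cr = π²EI/(K·L)²:  L = (1/K)·√(π²EI/P_cr) = (1/1)·√(π²×1.03×10^11×2.240×10^-5/1.433×10^6)
L = 3.99 m

L_max ≈ 3.99 m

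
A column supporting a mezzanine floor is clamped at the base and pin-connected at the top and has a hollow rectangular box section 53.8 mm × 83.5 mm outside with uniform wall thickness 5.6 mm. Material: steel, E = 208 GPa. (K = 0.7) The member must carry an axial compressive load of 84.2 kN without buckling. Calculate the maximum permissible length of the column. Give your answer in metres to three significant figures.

Inner dimensions: h_i = 83.5 − 2×5.6 = 72.30 mm, b_i = 53.8 − 2×5.6 = 42.60 mm
Weak-axis I_min = (h_o·b_o³ − h_i·b_i³)/12 with b_o = 53.8, b_i = 42.60 mm (shorter outer/inner sides).
I_min = (83.5×53.8³ − 72.30×42.60³)/12 = 6.178×10^5 mm⁴
I = 6.178×10^-7 m⁴
At the buckling limit P_cr = P = 8.420×10^4 N
From P_cr = π²EI/(K·L)²:  L = (1/K)·√(π²EI/P_cr) = (1/0.7)·√(π²×2.08×10^11×6.178×10^-7/8.420×10^4)
L = 5.54 m

L_max ≈ 5.54 m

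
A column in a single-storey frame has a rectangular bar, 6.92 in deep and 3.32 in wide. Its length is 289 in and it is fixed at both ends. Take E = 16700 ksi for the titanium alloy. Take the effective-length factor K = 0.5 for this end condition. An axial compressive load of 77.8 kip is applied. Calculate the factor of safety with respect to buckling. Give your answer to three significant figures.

Buckling occurs about the weak axis: I_min = h·b³/12 with b = 3.32 in (the shorter side).
I_min = 6.92×3.32³/12 = 21.10 in⁴
Effective length L_e = K·L = 0.5 × 289 = 144.5 in
P_cr = π²EI / L_e² = π² × 16700×10³ × 21.10 / 144.5² = 1.666×10^5 lb
Factor of safety n = P_cr / P = 166.58 / 77.8 = 2.14

n ≈ 2.14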